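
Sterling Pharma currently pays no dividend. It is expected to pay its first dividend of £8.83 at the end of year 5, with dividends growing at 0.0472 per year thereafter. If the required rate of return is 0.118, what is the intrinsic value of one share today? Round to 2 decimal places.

£79.83

Deferred-dividend DDM. At t=4 the remaining stream is a growing perpetuity with first payment D_5 = 8.83.
V_4 = D_5/(r−g) = 8.83/(0.118−0.0472) = 124.7175
P₀ = V_4/(1+r)^4 = 124.7175/(1+0.118)^4 = 79.8289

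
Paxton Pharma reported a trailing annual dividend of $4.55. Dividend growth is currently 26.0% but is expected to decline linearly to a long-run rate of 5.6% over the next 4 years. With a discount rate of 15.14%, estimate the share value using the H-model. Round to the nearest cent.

$69.82

H-model: P₀ = D₀[(1+g_L) + H(g_S−g_L)]/(r−g_L), with H = 4/2 = 2.
P₀ = 4.55 × [(1+0.056) + 2×(0.26−0.056)] / (0.1514−0.056)
   = 4.55 × 1.4640 / 0.0954 = 69.8239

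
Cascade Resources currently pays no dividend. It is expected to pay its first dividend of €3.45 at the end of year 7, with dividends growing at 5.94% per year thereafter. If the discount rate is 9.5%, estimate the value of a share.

Deferred-dividend DDM. At t=6 the remaining stream is a growing perpetuity with first payment D_7 = 3.45.
V_6 = D_7/(r−g) = 3.45/(0.095−0.0594) = 96.9101
P₀ = V_6/(1+r)^6 = 96.9101/(1+0.095)^6 = 56.2192

€56.22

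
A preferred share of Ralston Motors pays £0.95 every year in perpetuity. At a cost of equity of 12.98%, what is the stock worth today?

£7.32

Zero-growth DDM (perpetuity): P₀ = D/r = 0.95 / 0.1298 = 7.3190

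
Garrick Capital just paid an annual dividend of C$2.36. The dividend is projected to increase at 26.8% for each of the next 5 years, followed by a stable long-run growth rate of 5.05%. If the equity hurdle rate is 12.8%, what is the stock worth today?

C$74.41

Two-stage DDM. Project D₁…D_5 at 0.268, terminal growth 0.0505, discount at r = 0.128.
D_1 = 2.9925
D_2 = 3.7945
D_3 = 4.8114
D_4 = 6.1008
D_5 = 7.7359
Terminal value at t=5: TV = D_6/(r−g) = 8.1265/(0.128−0.0505) = 104.8583
P₀ = 2.9925/(1+0.128)^1 + 3.7945/(1+0.128)^2 + 4.8114/(1+0.128)^3 + 6.1008/(1+0.128)^4 + 7.7359/(1+0.128)^5 + 104.8583/(1+0.128)^5 = 74.4110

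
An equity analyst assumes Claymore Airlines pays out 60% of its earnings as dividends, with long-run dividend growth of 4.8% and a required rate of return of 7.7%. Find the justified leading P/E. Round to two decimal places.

20.69

Justified leading P/E = b/(r−g) = 0.60/(0.077−0.048) = 20.6897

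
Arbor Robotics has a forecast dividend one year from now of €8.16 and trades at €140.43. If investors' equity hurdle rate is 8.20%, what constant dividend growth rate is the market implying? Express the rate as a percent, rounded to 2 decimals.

2.39%

From P₀ = D₁/(r − g), the implied growth is g = r − D₁/P₀.
g = 0.082 − 8.16/140.43 = 0.082 − 0.05811 = 0.02389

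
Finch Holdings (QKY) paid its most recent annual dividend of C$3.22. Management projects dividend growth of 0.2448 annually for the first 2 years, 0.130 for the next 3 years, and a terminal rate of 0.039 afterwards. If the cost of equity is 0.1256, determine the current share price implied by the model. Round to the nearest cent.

Three-stage DDM. Project D₁…D_5; terminal Gordon value at t=5 with g = 0.039; discount at r = 0.1256.
D_1 = 4.0083
D_2 = 4.9895
D_3 = 5.6381
D_4 = 6.3711
D_5 = 7.1993
TV_5 = 7.4801/(0.1256−0.039) = 86.3750
P₀ = Σ Dₜ/(1+r)ᵗ + TV_5/(1+r)^5 = 67.2104

C$67.21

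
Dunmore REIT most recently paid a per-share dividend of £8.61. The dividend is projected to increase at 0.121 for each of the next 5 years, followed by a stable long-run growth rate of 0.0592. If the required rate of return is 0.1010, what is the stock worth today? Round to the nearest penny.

Two-stage DDM. Project D₁…D_5 at 0.121, terminal growth 0.0592, discount at r = 0.101.
D_1 = 9.6518
D_2 = 10.8197
D_3 = 12.1289
D_4 = 13.5965
D_5 = 15.2416
Terminal value at t=5: TV = D_6/(r−g) = 16.1439/(0.101−0.0592) = 386.2184
P₀ = 9.6518/(1+0.101)^1 + 10.8197/(1+0.101)^2 + 12.1289/(1+0.101)^3 + 13.5965/(1+0.101)^4 + 15.2416/(1+0.101)^5 + 386.2184/(1+0.101)^5 = 284.1778

£284.18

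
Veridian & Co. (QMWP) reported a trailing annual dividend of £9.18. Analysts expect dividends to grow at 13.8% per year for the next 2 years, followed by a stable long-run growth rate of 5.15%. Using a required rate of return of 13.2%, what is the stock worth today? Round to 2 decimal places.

Two-stage DDM. Project D₁…D_2 at 0.138, terminal growth 0.0515, discount at r = 0.132.
D_1 = 10.4468
D_2 = 11.8885
Terminal value at t=2: TV = D_3/(r−g) = 12.5008/(0.132−0.0515) = 155.2890
P₀ = 10.4468/(1+0.132)^1 + 11.8885/(1+0.132)^2 + 155.2890/(1+0.132)^2 = 139.6909

£139.69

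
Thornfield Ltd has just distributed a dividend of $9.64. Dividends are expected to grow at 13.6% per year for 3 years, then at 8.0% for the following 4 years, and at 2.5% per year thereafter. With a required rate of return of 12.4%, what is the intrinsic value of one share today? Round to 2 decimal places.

$153.43

Three-stage DDM. Project D₁…D_7; terminal Gordon value at t=7 with g = 0.025; discount at r = 0.124.
D_1 = 10.9510
D_2 = 12.4404
D_3 = 14.1323
D_4 = 15.2629
D_5 = 16.4839
D_6 = 17.8026
D_7 = 19.2268
TV_7 = 19.7075/(0.124−0.025) = 199.0654
P₀ = Σ Dₜ/(1+r)ᵗ + TV_7/(1+r)^7 = 153.4316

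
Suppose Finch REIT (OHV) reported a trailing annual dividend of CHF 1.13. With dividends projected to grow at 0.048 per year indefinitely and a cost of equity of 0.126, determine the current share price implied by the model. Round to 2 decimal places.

Gordon growth model: P₀ = D₁/(r − g). D₁ = 1.13 × (1 + 0.048) = 1.1842.
P₀ = 1.1842 / (0.126 − 0.048) = 1.1842 / 0.078 = 15.1826

CHF 15.18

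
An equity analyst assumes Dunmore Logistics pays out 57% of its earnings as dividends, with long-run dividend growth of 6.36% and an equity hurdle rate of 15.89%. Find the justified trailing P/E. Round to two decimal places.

6.36

Justified trailing P/E = b(1+g)/(r−g) = 0.57×(1+0.0636)/(0.1589−0.0636) = 6.3615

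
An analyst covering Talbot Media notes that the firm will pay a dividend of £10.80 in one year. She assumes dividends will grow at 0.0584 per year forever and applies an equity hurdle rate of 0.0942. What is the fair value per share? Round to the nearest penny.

£301.68

Gordon growth model: P₀ = D₁/(r − g), with D₁ = 10.80 given directly.
P₀ = 10.8000 / (0.0942 − 0.0584) = 10.8000 / 0.0358 = 301.6760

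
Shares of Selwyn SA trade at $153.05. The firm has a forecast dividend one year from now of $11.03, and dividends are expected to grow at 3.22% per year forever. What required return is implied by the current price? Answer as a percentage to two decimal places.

10.43%

Rearranging the constant-growth DDM: r = D₁/P₀ + g.
r = 11.0300 / 153.05 + 0.0322 = 0.07207 + 0.0322 = 0.10427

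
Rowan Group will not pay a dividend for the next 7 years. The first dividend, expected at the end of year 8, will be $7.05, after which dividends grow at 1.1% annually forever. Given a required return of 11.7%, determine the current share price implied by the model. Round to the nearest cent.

$30.66

Deferred-dividend DDM. At t=7 the remaining stream is a growing perpetuity with first payment D_8 = 7.05.
V_7 = D_8/(r−g) = 7.05/(0.117−0.011) = 66.5094
P₀ = V_7/(1+r)^7 = 66.5094/(1+0.117)^7 = 30.6557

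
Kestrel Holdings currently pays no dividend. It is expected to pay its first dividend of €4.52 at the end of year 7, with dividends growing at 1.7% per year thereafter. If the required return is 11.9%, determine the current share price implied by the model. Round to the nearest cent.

€22.57

Deferred-dividend DDM. At t=6 the remaining stream is a growing perpetuity with first payment D_7 = 4.52.
V_6 = D_7/(r−g) = 4.52/(0.119−0.017) = 44.3137
P₀ = V_6/(1+r)^6 = 44.3137/(1+0.119)^6 = 22.5714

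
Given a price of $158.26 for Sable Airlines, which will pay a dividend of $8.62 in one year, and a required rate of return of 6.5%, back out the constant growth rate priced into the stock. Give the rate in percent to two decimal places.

From P₀ = D₁/(r − g), the implied growth is g = r − D₁/P₀.
g = 0.065 − 8.62/158.26 = 0.065 − 0.05447 = 0.01053

1.05%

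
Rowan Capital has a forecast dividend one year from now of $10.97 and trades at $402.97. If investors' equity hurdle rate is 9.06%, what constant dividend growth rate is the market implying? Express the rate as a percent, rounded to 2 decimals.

From P₀ = D₁/(r − g), the implied growth is g = r − D₁/P₀.
g = 0.0906 − 10.97/402.97 = 0.0906 − 0.02722 = 0.06338

6.34%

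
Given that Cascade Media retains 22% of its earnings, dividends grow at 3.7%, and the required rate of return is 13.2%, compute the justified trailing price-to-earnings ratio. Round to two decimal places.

Payout ratio b = 1 − 0.22 = 0.78.
Justified trailing P/E = b(1+g)/(r−g) = 0.78×(1+0.037)/(0.132−0.037) = 8.5143

8.51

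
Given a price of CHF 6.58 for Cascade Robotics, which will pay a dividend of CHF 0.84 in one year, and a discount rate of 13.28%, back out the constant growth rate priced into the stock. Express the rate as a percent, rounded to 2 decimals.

From P₀ = D₁/(r − g), the implied growth is g = r − D₁/P₀.
g = 0.1328 − 0.84/6.58 = 0.1328 − 0.12766 = 0.00514

0.51%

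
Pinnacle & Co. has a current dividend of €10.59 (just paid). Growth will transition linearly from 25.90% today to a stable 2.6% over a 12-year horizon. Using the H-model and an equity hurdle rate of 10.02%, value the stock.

€345.96

H-model: P₀ = D₀[(1+g_L) + H(g_S−g_L)]/(r−g_L), with H = 12/2 = 6.
P₀ = 10.59 × [(1+0.026) + 6×(0.259−0.026)] / (0.1002−0.026)
   = 10.59 × 2.4240 / 0.0742 = 345.9590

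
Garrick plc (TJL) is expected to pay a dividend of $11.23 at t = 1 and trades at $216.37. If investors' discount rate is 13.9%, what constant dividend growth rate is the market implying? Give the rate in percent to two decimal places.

From P₀ = D₁/(r − g), the implied growth is g = r − D₁/P₀.
g = 0.139 − 11.23/216.37 = 0.139 − 0.05190 = 0.08710

8.71%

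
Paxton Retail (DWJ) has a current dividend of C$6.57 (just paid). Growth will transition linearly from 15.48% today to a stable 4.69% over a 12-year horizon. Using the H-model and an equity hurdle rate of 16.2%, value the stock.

H-model: P₀ = D₀[(1+g_L) + H(g_S−g_L)]/(r−g_L), with H = 12/2 = 6.
P₀ = 6.57 × [(1+0.0469) + 6×(0.1548−0.0469)] / (0.162−0.0469)
   = 6.57 × 1.6943 / 0.1151 = 96.7120

C$96.71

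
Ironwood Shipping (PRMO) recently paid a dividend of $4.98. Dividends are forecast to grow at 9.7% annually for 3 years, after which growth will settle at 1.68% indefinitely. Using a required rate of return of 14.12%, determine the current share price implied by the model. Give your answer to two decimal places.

Two-stage DDM. Project D₁…D_3 at 0.097, terminal growth 0.0168, discount at r = 0.1412.
D_1 = 5.4631
D_2 = 5.9930
D_3 = 6.5743
Terminal value at t=3: TV = D_4/(r−g) = 6.6847/(0.1412−0.0168) = 53.7359
P₀ = 5.4631/(1+0.1412)^1 + 5.9930/(1+0.1412)^2 + 6.5743/(1+0.1412)^3 + 53.7359/(1+0.1412)^3 = 49.9682

$49.97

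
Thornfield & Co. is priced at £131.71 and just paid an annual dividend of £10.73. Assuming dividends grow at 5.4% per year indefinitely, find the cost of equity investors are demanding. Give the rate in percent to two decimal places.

13.99%

Rearranging the constant-growth DDM: r = D₁/P₀ + g.
D₁ = 10.73 × (1 + 0.054) = 11.3094.
r = 11.3094 / 131.71 + 0.054 = 0.08587 + 0.054 = 0.13987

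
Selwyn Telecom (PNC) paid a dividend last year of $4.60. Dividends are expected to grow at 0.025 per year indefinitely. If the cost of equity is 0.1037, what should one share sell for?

$59.91

Gordon growth model: P₀ = D₁/(r − g). D₁ = 4.60 × (1 + 0.025) = 4.7150.
P₀ = 4.7150 / (0.1037 − 0.025) = 4.7150 / 0.0787 = 59.9111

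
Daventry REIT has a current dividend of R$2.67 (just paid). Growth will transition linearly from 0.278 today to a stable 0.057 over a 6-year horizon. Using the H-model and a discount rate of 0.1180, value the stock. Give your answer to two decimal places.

R$75.29

H-model: P₀ = D₀[(1+g_L) + H(g_S−g_L)]/(r−g_L), with H = 6/2 = 3.
P₀ = 2.67 × [(1+0.057) + 3×(0.278−0.057)] / (0.118−0.057)
   = 2.67 × 1.7200 / 0.061 = 75.2852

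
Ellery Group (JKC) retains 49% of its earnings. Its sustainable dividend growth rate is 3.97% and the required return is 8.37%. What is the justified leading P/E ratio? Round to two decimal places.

11.59

Payout ratio b = 1 − 0.49 = 0.51.
Justified leading P/E = b/(r−g) = 0.51/(0.0837−0.0397) = 11.5909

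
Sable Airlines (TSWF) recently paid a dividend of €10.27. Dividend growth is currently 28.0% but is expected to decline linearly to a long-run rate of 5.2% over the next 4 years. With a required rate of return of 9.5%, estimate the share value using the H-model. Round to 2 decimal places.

€360.17

H-model: P₀ = D₀[(1+g_L) + H(g_S−g_L)]/(r−g_L), with H = 4/2 = 2.
P₀ = 10.27 × [(1+0.052) + 2×(0.28−0.052)] / (0.095−0.052)
   = 10.27 × 1.5080 / 0.043 = 360.1665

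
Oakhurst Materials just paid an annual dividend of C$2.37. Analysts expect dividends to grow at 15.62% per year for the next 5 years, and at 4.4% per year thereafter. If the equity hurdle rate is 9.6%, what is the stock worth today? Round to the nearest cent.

Two-stage DDM. Project D₁…D_5 at 0.1562, terminal growth 0.044, discount at r = 0.096.
D_1 = 2.7402
D_2 = 3.1682
D_3 = 3.6631
D_4 = 4.2353
D_5 = 4.8968
Terminal value at t=5: TV = D_6/(r−g) = 5.1123/(0.096−0.044) = 98.3129
P₀ = 2.7402/(1+0.096)^1 + 3.1682/(1+0.096)^2 + 3.6631/(1+0.096)^3 + 4.2353/(1+0.096)^4 + 4.8968/(1+0.096)^5 + 98.3129/(1+0.096)^5 = 76.1183

C$76.12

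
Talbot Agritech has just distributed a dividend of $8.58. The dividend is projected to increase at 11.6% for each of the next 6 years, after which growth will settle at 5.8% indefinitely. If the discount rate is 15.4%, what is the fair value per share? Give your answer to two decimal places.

$123.21

Two-stage DDM. Project D₁…D_6 at 0.116, terminal growth 0.058, discount at r = 0.154.
D_1 = 9.5753
D_2 = 10.6860
D_3 = 11.9256
D_4 = 13.3090
D_5 = 14.8528
D_6 = 16.5757
Terminal value at t=6: TV = D_7/(r−g) = 17.5371/(0.154−0.058) = 182.6783
P₀ = 9.5753/(1+0.154)^1 + 10.6860/(1+0.154)^2 + 11.9256/(1+0.154)^3 + 13.3090/(1+0.154)^4 + 14.8528/(1+0.154)^5 + 16.5757/(1+0.154)^6 + 182.6783/(1+0.154)^6 = 123.2105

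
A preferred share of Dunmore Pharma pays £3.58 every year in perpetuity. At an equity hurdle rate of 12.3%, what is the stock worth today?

Zero-growth DDM (perpetuity): P₀ = D/r = 3.58 / 0.123 = 29.1057

£29.11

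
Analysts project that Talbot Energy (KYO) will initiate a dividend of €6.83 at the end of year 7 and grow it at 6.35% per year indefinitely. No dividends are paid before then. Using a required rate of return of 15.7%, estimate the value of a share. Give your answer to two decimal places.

Deferred-dividend DDM. At t=6 the remaining stream is a growing perpetuity with first payment D_7 = 6.83.
V_6 = D_7/(r−g) = 6.83/(0.157−0.0635) = 73.0481
P₀ = V_6/(1+r)^6 = 73.0481/(1+0.157)^6 = 30.4515

€30.45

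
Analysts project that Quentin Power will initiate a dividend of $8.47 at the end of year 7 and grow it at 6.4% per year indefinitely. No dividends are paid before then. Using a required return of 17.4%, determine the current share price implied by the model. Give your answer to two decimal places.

$29.41

Deferred-dividend DDM. At t=6 the remaining stream is a growing perpetuity with first payment D_7 = 8.47.
V_6 = D_7/(r−g) = 8.47/(0.174−0.064) = 77.0000
P₀ = V_6/(1+r)^6 = 77.0000/(1+0.174)^6 = 29.4091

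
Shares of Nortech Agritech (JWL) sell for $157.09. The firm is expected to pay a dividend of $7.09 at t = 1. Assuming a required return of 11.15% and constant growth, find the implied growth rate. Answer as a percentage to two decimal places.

From P₀ = D₁/(r − g), the implied growth is g = r − D₁/P₀.
g = 0.1115 − 7.09/157.09 = 0.1115 − 0.04513 = 0.06637

6.64%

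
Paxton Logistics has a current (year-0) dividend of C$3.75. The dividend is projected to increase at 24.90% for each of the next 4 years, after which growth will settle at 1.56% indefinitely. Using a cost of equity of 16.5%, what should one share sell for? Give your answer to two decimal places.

C$51.58

Two-stage DDM. Project D₁…D_4 at 0.249, terminal growth 0.0156, discount at r = 0.165.
D_1 = 4.6838
D_2 = 5.8500
D_3 = 7.3067
D_4 = 9.1260
Terminal value at t=4: TV = D_5/(r−g) = 9.2684/(0.165−0.0156) = 62.0373
P₀ = 4.6838/(1+0.165)^1 + 5.8500/(1+0.165)^2 + 7.3067/(1+0.165)^3 + 9.1260/(1+0.165)^4 + 62.0373/(1+0.165)^4 = 51.5842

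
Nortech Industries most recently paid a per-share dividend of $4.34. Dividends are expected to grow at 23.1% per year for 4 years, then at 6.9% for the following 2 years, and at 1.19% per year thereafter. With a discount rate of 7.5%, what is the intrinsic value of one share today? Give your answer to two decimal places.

$157.78

Three-stage DDM. Project D₁…D_6; terminal Gordon value at t=6 with g = 0.0119; discount at r = 0.075.
D_1 = 5.3425
D_2 = 6.5767
D_3 = 8.0959
D_4 = 9.9660
D_5 = 10.6537
D_6 = 11.3888
TV_6 = 11.5243/(0.075−0.0119) = 182.6357
P₀ = Σ Dₜ/(1+r)ᵗ + TV_6/(1+r)^6 = 157.7815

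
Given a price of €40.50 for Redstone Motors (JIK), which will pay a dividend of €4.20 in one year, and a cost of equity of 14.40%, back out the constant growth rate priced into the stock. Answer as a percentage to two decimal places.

From P₀ = D₁/(r − g), the implied growth is g = r − D₁/P₀.
g = 0.144 − 4.20/40.50 = 0.144 − 0.10370 = 0.04030

4.03%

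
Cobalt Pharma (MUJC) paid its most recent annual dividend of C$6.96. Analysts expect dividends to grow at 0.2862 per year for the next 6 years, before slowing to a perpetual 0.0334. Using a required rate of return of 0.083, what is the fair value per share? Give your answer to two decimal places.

C$486.45

Two-stage DDM. Project D₁…D_6 at 0.2862, terminal growth 0.0334, discount at r = 0.083.
D_1 = 8.9520
D_2 = 11.5140
D_3 = 14.8093
D_4 = 19.0477
D_5 = 24.4992
D_6 = 31.5109
Terminal value at t=6: TV = D_7/(r−g) = 32.5633/(0.083−0.0334) = 656.5186
P₀ = 8.9520/(1+0.083)^1 + 11.5140/(1+0.083)^2 + 14.8093/(1+0.083)^3 + 19.0477/(1+0.083)^4 + 24.4992/(1+0.083)^5 + 31.5109/(1+0.083)^6 + 656.5186/(1+0.083)^6 = 486.4504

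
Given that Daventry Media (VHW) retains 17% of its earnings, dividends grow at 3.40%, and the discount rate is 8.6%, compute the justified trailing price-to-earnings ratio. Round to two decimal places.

Payout ratio b = 1 − 0.17 = 0.83.
Justified trailing P/E = b(1+g)/(r−g) = 0.83×(1+0.034)/(0.086−0.034) = 16.5042

16.50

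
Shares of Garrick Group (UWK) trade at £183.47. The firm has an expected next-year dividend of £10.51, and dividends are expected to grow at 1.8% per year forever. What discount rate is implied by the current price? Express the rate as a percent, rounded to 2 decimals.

Rearranging the constant-growth DDM: r = D₁/P₀ + g.
r = 10.5100 / 183.47 + 0.018 = 0.05728 + 0.018 = 0.07528

7.53%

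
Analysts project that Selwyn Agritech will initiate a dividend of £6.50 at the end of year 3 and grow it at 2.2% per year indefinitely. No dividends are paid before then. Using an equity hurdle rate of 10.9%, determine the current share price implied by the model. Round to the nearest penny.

Deferred-dividend DDM. At t=2 the remaining stream is a growing perpetuity with first payment D_3 = 6.50.
V_2 = D_3/(r−g) = 6.50/(0.109−0.022) = 74.7126
P₀ = V_2/(1+r)^2 = 74.7126/(1+0.109)^2 = 60.7479

£60.75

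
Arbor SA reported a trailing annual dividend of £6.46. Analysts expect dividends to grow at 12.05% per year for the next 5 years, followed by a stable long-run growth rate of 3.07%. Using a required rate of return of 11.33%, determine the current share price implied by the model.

Two-stage DDM. Project D₁…D_5 at 0.1205, terminal growth 0.0307, discount at r = 0.1133.
D_1 = 7.2384
D_2 = 8.1107
D_3 = 9.0880
D_4 = 10.1831
D_5 = 11.4102
Terminal value at t=5: TV = D_6/(r−g) = 11.7605/(0.1133−0.0307) = 142.3784
P₀ = 7.2384/(1+0.1133)^1 + 8.1107/(1+0.1133)^2 + 9.0880/(1+0.1133)^3 + 10.1831/(1+0.1133)^4 + 11.4102/(1+0.1133)^5 + 142.3784/(1+0.1133)^5 = 116.1819

£116.18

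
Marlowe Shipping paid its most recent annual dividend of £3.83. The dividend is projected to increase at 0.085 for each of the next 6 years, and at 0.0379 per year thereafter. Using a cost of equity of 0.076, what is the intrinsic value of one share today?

£133.34

Two-stage DDM. Project D₁…D_6 at 0.085, terminal growth 0.0379, discount at r = 0.076.
D_1 = 4.1555
D_2 = 4.5088
D_3 = 4.8920
D_4 = 5.3078
D_5 = 5.7590
D_6 = 6.2485
Terminal value at t=6: TV = D_7/(r−g) = 6.4853/(0.076−0.0379) = 170.2189
P₀ = 4.1555/(1+0.076)^1 + 4.5088/(1+0.076)^2 + 4.8920/(1+0.076)^3 + 5.3078/(1+0.076)^4 + 5.7590/(1+0.076)^5 + 6.2485/(1+0.076)^6 + 170.2189/(1+0.076)^6 = 133.3439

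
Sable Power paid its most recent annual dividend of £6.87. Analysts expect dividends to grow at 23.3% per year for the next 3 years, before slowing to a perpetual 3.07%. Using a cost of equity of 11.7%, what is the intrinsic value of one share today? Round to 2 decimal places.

Two-stage DDM. Project D₁…D_3 at 0.233, terminal growth 0.0307, discount at r = 0.117.
D_1 = 8.4707
D_2 = 10.4444
D_3 = 12.8779
Terminal value at t=3: TV = D_4/(r−g) = 13.2733/(0.117−0.0307) = 153.8039
P₀ = 8.4707/(1+0.117)^1 + 10.4444/(1+0.117)^2 + 12.8779/(1+0.117)^3 + 153.8039/(1+0.117)^3 = 135.5538

£135.55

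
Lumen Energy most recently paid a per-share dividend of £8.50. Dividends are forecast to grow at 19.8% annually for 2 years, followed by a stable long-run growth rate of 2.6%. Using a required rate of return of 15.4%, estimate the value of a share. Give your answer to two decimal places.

£91.41

Two-stage DDM. Project D₁…D_2 at 0.198, terminal growth 0.026, discount at r = 0.154.
D_1 = 10.1830
D_2 = 12.1992
Terminal value at t=2: TV = D_3/(r−g) = 12.5164/(0.154−0.026) = 97.7845
P₀ = 10.1830/(1+0.154)^1 + 12.1992/(1+0.154)^2 + 97.7845/(1+0.154)^2 = 91.4121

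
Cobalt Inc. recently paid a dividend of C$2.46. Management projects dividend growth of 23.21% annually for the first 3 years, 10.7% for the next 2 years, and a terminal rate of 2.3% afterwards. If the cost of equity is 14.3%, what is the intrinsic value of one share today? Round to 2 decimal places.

Three-stage DDM. Project D₁…D_5; terminal Gordon value at t=5 with g = 0.023; discount at r = 0.143.
D_1 = 3.0310
D_2 = 3.7345
D_3 = 4.6012
D_4 = 5.0936
D_5 = 5.6386
TV_5 = 5.7682/(0.143−0.023) = 48.0687
P₀ = Σ Dₜ/(1+r)ᵗ + TV_5/(1+r)^5 = 39.1055

C$39.11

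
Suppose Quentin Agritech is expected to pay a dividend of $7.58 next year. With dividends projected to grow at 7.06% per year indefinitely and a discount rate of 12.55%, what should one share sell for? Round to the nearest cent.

Gordon growth model: P₀ = D₁/(r − g), with D₁ = 7.58 given directly.
P₀ = 7.5800 / (0.1255 − 0.0706) = 7.5800 / 0.0549 = 138.0692

$138.07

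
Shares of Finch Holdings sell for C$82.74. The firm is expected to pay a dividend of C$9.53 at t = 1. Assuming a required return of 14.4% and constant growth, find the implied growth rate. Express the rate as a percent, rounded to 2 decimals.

2.88%

From P₀ = D₁/(r − g), the implied growth is g = r − D₁/P₀.
g = 0.144 − 9.53/82.74 = 0.144 − 0.11518 = 0.02882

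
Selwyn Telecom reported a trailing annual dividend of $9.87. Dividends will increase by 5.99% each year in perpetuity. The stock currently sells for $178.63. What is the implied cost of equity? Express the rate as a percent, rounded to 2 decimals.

Rearranging the constant-growth DDM: r = D₁/P₀ + g.
D₁ = 9.87 × (1 + 0.0599) = 10.4612.
r = 10.4612 / 178.63 + 0.0599 = 0.05856 + 0.0599 = 0.11846

11.85%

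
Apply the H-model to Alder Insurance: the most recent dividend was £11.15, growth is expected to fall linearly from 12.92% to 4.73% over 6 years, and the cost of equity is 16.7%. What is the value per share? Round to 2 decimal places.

£120.44

H-model: P₀ = D₀[(1+g_L) + H(g_S−g_L)]/(r−g_L), with H = 6/2 = 3.
P₀ = 11.15 × [(1+0.0473) + 3×(0.1292−0.0473)] / (0.167−0.0473)
   = 11.15 × 1.2930 / 0.1197 = 120.4424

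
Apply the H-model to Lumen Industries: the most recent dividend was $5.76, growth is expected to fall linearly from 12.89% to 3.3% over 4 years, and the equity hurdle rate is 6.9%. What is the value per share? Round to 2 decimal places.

H-model: P₀ = D₀[(1+g_L) + H(g_S−g_L)]/(r−g_L), with H = 4/2 = 2.
P₀ = 5.76 × [(1+0.033) + 2×(0.1289−0.033)] / (0.069−0.033)
   = 5.76 × 1.2248 / 0.036 = 195.9680

$195.97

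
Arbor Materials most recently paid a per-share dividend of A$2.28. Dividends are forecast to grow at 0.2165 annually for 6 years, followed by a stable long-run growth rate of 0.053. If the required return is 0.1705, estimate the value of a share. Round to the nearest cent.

Two-stage DDM. Project D₁…D_6 at 0.2165, terminal growth 0.053, discount at r = 0.1705.
D_1 = 2.7736
D_2 = 3.3741
D_3 = 4.1046
D_4 = 4.9932
D_5 = 6.0743
D_6 = 7.3894
Terminal value at t=6: TV = D_7/(r−g) = 7.7810/(0.1705−0.053) = 66.2214
P₀ = 2.7736/(1+0.1705)^1 + 3.3741/(1+0.1705)^2 + 4.1046/(1+0.1705)^3 + 4.9932/(1+0.1705)^4 + 6.0743/(1+0.1705)^5 + 7.3894/(1+0.1705)^6 + 66.2214/(1+0.1705)^6 = 41.4394

A$41.44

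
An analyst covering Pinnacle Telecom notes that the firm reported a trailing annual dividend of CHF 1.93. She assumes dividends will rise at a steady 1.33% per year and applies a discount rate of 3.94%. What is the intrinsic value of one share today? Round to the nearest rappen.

CHF 74.93

Gordon growth model: P₀ = D₁/(r − g). D₁ = 1.93 × (1 + 0.0133) = 1.9557.
P₀ = 1.9557 / (0.0394 − 0.0133) = 1.9557 / 0.0261 = 74.9298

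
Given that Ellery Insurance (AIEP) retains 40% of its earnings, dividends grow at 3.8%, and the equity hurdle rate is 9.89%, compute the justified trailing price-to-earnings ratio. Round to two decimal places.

10.23

Payout ratio b = 1 − 0.40 = 0.60.
Justified trailing P/E = b(1+g)/(r−g) = 0.60×(1+0.038)/(0.0989−0.038) = 10.2266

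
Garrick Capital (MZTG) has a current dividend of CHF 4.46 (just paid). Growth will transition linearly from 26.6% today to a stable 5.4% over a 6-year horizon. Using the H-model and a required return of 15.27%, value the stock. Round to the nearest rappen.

H-model: P₀ = D₀[(1+g_L) + H(g_S−g_L)]/(r−g_L), with H = 6/2 = 3.
P₀ = 4.46 × [(1+0.054) + 3×(0.266−0.054)] / (0.1527−0.054)
   = 4.46 × 1.6900 / 0.0987 = 76.3668

CHF 76.37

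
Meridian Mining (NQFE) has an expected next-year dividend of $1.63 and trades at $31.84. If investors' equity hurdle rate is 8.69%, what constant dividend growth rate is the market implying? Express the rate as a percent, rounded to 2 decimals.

From P₀ = D₁/(r − g), the implied growth is g = r − D₁/P₀.
g = 0.0869 − 1.63/31.84 = 0.0869 − 0.05119 = 0.03571

3.57%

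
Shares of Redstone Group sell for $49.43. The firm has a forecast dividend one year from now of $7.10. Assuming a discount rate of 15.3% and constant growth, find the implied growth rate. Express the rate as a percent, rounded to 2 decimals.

0.94%

From P₀ = D₁/(r − g), the implied growth is g = r − D₁/P₀.
g = 0.153 − 7.10/49.43 = 0.153 − 0.14364 = 0.00936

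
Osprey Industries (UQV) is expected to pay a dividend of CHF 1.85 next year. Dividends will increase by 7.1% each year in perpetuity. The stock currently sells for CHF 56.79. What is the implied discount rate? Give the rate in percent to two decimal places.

Rearranging the constant-growth DDM: r = D₁/P₀ + g.
r = 1.8500 / 56.79 + 0.071 = 0.03258 + 0.071 = 0.10358

10.36%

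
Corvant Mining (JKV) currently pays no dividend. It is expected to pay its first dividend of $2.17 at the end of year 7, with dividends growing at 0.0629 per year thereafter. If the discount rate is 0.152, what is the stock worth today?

Deferred-dividend DDM. At t=6 the remaining stream is a growing perpetuity with first payment D_7 = 2.17.
V_6 = D_7/(r−g) = 2.17/(0.152−0.0629) = 24.3547
P₀ = V_6/(1+r)^6 = 24.3547/(1+0.152)^6 = 10.4200

$10.42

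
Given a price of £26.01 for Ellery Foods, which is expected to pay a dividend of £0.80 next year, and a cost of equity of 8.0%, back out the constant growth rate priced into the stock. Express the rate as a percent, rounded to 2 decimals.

4.92%

From P₀ = D₁/(r − g), the implied growth is g = r − D₁/P₀.
g = 0.08 − 0.80/26.01 = 0.08 − 0.03076 = 0.04924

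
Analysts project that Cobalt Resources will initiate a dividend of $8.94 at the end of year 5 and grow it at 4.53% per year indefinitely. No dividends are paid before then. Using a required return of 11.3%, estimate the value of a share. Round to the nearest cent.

$86.05

Deferred-dividend DDM. At t=4 the remaining stream is a growing perpetuity with first payment D_5 = 8.94.
V_4 = D_5/(r−g) = 8.94/(0.113−0.0453) = 132.0532
P₀ = V_4/(1+r)^4 = 132.0532/(1+0.113)^4 = 86.0534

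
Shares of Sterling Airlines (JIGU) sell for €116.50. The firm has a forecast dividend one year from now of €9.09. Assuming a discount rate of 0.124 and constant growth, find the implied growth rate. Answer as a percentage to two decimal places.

4.60%

From P₀ = D₁/(r − g), the implied growth is g = r − D₁/P₀.
g = 0.124 − 9.09/116.50 = 0.124 − 0.07803 = 0.04597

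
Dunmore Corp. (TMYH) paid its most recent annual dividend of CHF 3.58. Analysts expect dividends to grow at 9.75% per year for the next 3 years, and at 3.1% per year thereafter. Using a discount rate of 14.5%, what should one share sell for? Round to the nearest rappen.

Two-stage DDM. Project D₁…D_3 at 0.0975, terminal growth 0.031, discount at r = 0.145.
D_1 = 3.9290
D_2 = 4.3121
D_3 = 4.7326
Terminal value at t=3: TV = D_4/(r−g) = 4.8793/(0.145−0.031) = 42.8007
P₀ = 3.9290/(1+0.145)^1 + 4.3121/(1+0.145)^2 + 4.7326/(1+0.145)^3 + 42.8007/(1+0.145)^3 = 38.3857

CHF 38.39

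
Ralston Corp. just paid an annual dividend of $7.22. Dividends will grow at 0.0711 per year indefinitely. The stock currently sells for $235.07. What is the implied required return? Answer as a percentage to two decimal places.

10.40%

Rearranging the constant-growth DDM: r = D₁/P₀ + g.
D₁ = 7.22 × (1 + 0.0711) = 7.7333.
r = 7.7333 / 235.07 + 0.0711 = 0.03290 + 0.0711 = 0.10400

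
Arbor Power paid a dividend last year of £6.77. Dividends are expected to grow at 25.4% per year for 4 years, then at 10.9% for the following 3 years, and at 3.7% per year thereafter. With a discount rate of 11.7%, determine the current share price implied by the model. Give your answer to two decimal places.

Three-stage DDM. Project D₁…D_7; terminal Gordon value at t=7 with g = 0.037; discount at r = 0.117.
D_1 = 8.4896
D_2 = 10.6459
D_3 = 13.3500
D_4 = 16.7409
D_5 = 18.5657
D_6 = 20.5893
D_7 = 22.8336
TV_7 = 23.6784/(0.117−0.037) = 295.9799
P₀ = Σ Dₜ/(1+r)ᵗ + TV_7/(1+r)^7 = 204.6914

£204.69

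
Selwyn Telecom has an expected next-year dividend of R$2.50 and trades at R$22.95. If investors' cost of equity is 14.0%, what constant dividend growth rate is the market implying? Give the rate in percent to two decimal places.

From P₀ = D₁/(r − g), the implied growth is g = r − D₁/P₀.
g = 0.14 − 2.50/22.95 = 0.14 − 0.10893 = 0.03107

3.11%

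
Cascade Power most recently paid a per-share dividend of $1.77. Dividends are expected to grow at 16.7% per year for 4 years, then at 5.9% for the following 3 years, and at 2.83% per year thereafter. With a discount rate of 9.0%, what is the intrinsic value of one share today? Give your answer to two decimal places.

Three-stage DDM. Project D₁…D_7; terminal Gordon value at t=7 with g = 0.0283; discount at r = 0.09.
D_1 = 2.0656
D_2 = 2.4105
D_3 = 2.8131
D_4 = 3.2829
D_5 = 3.4766
D_6 = 3.6817
D_7 = 3.8989
TV_7 = 4.0093/(0.09−0.0283) = 64.9799
P₀ = Σ Dₜ/(1+r)ᵗ + TV_7/(1+r)^7 = 50.5558

$50.56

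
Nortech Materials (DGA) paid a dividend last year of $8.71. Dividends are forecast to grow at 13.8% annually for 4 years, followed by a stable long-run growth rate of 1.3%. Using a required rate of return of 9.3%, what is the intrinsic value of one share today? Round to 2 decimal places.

Two-stage DDM. Project D₁…D_4 at 0.138, terminal growth 0.013, discount at r = 0.093.
D_1 = 9.9120
D_2 = 11.2798
D_3 = 12.8365
D_4 = 14.6079
Terminal value at t=4: TV = D_5/(r−g) = 14.7978/(0.093−0.013) = 184.9723
P₀ = 9.9120/(1+0.093)^1 + 11.2798/(1+0.093)^2 + 12.8365/(1+0.093)^3 + 14.6079/(1+0.093)^4 + 184.9723/(1+0.093)^4 = 168.1830

$168.18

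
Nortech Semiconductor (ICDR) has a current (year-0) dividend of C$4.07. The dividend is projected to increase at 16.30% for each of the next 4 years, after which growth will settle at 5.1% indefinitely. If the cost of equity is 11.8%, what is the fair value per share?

C$92.75

Two-stage DDM. Project D₁…D_4 at 0.163, terminal growth 0.051, discount at r = 0.118.
D_1 = 4.7334
D_2 = 5.5050
D_3 = 6.4023
D_4 = 7.4458
Terminal value at t=4: TV = D_5/(r−g) = 7.8256/(0.118−0.051) = 116.7996
P₀ = 4.7334/(1+0.118)^1 + 5.5050/(1+0.118)^2 + 6.4023/(1+0.118)^3 + 7.4458/(1+0.118)^4 + 116.7996/(1+0.118)^4 = 92.7463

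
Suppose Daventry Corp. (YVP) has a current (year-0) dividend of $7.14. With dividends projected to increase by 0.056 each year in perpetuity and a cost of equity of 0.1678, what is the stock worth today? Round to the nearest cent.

$67.44

Gordon growth model: P₀ = D₁/(r − g). D₁ = 7.14 × (1 + 0.056) = 7.5398.
P₀ = 7.5398 / (0.1678 − 0.056) = 7.5398 / 0.1118 = 67.4404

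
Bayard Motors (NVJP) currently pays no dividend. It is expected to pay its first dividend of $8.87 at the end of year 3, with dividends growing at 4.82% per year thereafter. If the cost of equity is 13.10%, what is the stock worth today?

$83.75

Deferred-dividend DDM. At t=2 the remaining stream is a growing perpetuity with first payment D_3 = 8.87.
V_2 = D_3/(r−g) = 8.87/(0.131−0.0482) = 107.1256
P₀ = V_2/(1+r)^2 = 107.1256/(1+0.131)^2 = 83.7468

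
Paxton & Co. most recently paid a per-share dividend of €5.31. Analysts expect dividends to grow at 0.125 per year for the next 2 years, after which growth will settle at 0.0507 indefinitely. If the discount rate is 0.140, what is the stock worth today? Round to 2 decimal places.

€71.26

Two-stage DDM. Project D₁…D_2 at 0.125, terminal growth 0.0507, discount at r = 0.14.
D_1 = 5.9737
D_2 = 6.7205
Terminal value at t=2: TV = D_3/(r−g) = 7.0612/(0.14−0.0507) = 79.0727
P₀ = 5.9737/(1+0.14)^1 + 6.7205/(1+0.14)^2 + 79.0727/(1+0.14)^2 = 71.2552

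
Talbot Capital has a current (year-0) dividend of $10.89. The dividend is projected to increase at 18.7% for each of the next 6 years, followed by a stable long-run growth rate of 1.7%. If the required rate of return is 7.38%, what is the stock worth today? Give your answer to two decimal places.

$449.93

Two-stage DDM. Project D₁…D_6 at 0.187, terminal growth 0.017, discount at r = 0.0738.
D_1 = 12.9264
D_2 = 15.3437
D_3 = 18.2129
D_4 = 21.6188
D_5 = 25.6615
D_6 = 30.4602
Terminal value at t=6: TV = D_7/(r−g) = 30.9780/(0.0738−0.017) = 545.3870
P₀ = 12.9264/(1+0.0738)^1 + 15.3437/(1+0.0738)^2 + 18.2129/(1+0.0738)^3 + 21.6188/(1+0.0738)^4 + 25.6615/(1+0.0738)^5 + 30.4602/(1+0.0738)^6 + 545.3870/(1+0.0738)^6 = 449.9261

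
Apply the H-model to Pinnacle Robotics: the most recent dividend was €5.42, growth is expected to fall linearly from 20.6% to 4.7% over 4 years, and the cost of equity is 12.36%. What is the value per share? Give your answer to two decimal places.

H-model: P₀ = D₀[(1+g_L) + H(g_S−g_L)]/(r−g_L), with H = 4/2 = 2.
P₀ = 5.42 × [(1+0.047) + 2×(0.206−0.047)] / (0.1236−0.047)
   = 5.42 × 1.3650 / 0.0766 = 96.5836

€96.58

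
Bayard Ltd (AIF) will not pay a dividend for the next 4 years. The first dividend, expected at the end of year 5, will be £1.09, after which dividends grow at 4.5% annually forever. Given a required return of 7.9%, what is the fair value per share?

Deferred-dividend DDM. At t=4 the remaining stream is a growing perpetuity with first payment D_5 = 1.09.
V_4 = D_5/(r−g) = 1.09/(0.079−0.045) = 32.0588
P₀ = V_4/(1+r)^4 = 32.0588/(1+0.079)^4 = 23.6517

£23.65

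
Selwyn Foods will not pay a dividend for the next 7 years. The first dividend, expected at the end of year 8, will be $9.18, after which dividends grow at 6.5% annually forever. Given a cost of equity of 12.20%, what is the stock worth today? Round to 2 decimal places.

$71.95

Deferred-dividend DDM. At t=7 the remaining stream is a growing perpetuity with first payment D_8 = 9.18.
V_7 = D_8/(r−g) = 9.18/(0.122−0.065) = 161.0526
P₀ = V_7/(1+r)^7 = 161.0526/(1+0.122)^7 = 71.9479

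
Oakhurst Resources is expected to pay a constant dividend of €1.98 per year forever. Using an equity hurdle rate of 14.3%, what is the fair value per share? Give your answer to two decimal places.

€13.85

Zero-growth DDM (perpetuity): P₀ = D/r = 1.98 / 0.143 = 13.8462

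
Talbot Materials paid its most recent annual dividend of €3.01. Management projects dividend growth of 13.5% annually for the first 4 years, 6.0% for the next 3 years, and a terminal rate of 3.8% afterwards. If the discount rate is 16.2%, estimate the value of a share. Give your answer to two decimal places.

Three-stage DDM. Project D₁…D_7; terminal Gordon value at t=7 with g = 0.038; discount at r = 0.162.
D_1 = 3.4163
D_2 = 3.8776
D_3 = 4.4010
D_4 = 4.9952
D_5 = 5.2949
D_6 = 5.6126
D_7 = 5.9493
TV_7 = 6.1754/(0.162−0.038) = 49.8016
P₀ = Σ Dₜ/(1+r)ᵗ + TV_7/(1+r)^7 = 35.6258

€35.63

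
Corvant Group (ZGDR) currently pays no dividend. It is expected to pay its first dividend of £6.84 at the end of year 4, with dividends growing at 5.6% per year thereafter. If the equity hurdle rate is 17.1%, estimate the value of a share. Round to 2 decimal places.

£37.04

Deferred-dividend DDM. At t=3 the remaining stream is a growing perpetuity with first payment D_4 = 6.84.
V_3 = D_4/(r−g) = 6.84/(0.171−0.056) = 59.4783
P₀ = V_3/(1+r)^3 = 59.4783/(1+0.171)^3 = 37.0414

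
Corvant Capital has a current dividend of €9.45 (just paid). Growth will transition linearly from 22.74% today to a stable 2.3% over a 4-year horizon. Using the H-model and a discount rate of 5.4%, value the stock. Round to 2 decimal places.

H-model: P₀ = D₀[(1+g_L) + H(g_S−g_L)]/(r−g_L), with H = 4/2 = 2.
P₀ = 9.45 × [(1+0.023) + 2×(0.2274−0.023)] / (0.054−0.023)
   = 9.45 × 1.4318 / 0.031 = 436.4681

€436.47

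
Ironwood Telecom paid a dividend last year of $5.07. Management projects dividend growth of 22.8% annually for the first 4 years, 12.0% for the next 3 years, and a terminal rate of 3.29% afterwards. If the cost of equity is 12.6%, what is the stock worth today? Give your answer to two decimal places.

$124.90

Three-stage DDM. Project D₁…D_7; terminal Gordon value at t=7 with g = 0.0329; discount at r = 0.126.
D_1 = 6.2260
D_2 = 7.6455
D_3 = 9.3886
D_4 = 11.5293
D_5 = 12.9128
D_6 = 14.4623
D_7 = 16.1978
TV_7 = 16.7307/(0.126−0.0329) = 179.7066
P₀ = Σ Dₜ/(1+r)ᵗ + TV_7/(1+r)^7 = 124.9019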